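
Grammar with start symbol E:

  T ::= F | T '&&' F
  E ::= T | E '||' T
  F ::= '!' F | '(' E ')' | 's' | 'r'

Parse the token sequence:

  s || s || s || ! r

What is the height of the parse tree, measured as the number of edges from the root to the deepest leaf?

6

[E [E [E [E [T [F s]]] || [T [F s]]] || [T [F s]]] || [T [F ! [F r]]]]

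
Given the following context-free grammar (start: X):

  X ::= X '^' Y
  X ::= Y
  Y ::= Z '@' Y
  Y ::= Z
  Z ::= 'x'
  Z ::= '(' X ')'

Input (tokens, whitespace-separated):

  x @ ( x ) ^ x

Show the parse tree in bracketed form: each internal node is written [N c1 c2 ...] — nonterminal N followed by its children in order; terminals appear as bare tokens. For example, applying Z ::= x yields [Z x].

X
X ^ Y
Y ^ Y
Z @ Y ^ Y
x @ Y ^ Y
x @ Z ^ Y
x @ ( X ) ^ Y
x @ ( Y ) ^ Y
x @ ( Z ) ^ Y
x @ ( x ) ^ Y
x @ ( x ) ^ Z
x @ ( x ) ^ x

[X [X [Y [Z x] @ [Y [Z ( [X [Y [Z x]]] )]]]] ^ [Y [Z x]]]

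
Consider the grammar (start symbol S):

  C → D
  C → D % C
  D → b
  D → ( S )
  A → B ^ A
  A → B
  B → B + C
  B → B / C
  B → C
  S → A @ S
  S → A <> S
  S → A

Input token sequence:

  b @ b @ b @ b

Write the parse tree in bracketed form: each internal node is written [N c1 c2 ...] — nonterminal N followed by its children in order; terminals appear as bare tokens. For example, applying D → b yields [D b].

[S [A [B [C [D b]]]] @ [S [A [B [C [D b]]]] @ [S [A [B [C [D b]]]] @ [S [A [B [C [D b]]]]]]]]

S
A @ S
B @ S
C @ S
D @ S
b @ S
b @ A @ S
b @ B @ S
b @ C @ S
b @ D @ S
b @ b @ S
b @ b @ A @ S
b @ b @ B @ S
b @ b @ C @ S
b @ b @ D @ S
b @ b @ b @ S
b @ b @ b @ A
b @ b @ b @ B
b @ b @ b @ C
b @ b @ b @ D
b @ b @ b @ b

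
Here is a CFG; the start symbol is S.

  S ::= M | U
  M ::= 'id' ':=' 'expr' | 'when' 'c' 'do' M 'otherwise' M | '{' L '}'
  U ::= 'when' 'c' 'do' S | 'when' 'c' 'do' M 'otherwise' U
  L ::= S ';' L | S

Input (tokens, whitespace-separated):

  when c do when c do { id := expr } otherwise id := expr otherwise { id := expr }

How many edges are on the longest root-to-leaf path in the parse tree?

[S [M when c do [M when c do [M { [L [S [M id := expr]]] }] otherwise [M id := expr]] otherwise [M { [L [S [M id := expr]]] }]]]

7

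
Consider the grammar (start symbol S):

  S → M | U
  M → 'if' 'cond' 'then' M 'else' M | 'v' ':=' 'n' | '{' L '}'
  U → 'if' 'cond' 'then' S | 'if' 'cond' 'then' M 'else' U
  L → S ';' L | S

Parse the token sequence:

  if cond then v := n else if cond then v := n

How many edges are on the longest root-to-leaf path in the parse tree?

[S [U if cond then [M v := n] else [U if cond then [S [M v := n]]]]]

5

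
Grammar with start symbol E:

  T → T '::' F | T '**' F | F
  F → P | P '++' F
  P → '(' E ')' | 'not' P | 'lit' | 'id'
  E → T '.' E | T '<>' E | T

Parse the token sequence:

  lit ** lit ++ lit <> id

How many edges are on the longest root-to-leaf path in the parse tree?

5

[E [T [T [F [P lit]]] ** [F [P lit] ++ [F [P lit]]]] <> [E [T [F [P id]]]]]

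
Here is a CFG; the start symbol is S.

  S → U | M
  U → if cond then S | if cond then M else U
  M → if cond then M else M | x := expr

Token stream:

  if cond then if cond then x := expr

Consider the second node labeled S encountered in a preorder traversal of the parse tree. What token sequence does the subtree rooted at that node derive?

if cond then x := expr

[S [U if cond then [S [U if cond then [S [M x := expr]]]]]]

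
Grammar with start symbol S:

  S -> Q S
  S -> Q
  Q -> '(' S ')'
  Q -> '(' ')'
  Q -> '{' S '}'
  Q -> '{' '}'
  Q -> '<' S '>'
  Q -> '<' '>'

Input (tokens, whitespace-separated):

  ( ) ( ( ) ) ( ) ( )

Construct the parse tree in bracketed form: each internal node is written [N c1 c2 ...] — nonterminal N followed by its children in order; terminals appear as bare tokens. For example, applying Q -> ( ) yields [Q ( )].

[S [Q ( )] [S [Q ( [S [Q ( )]] )] [S [Q ( )] [S [Q ( )]]]]]

S
Q S
( ) S
( ) Q S
( ) ( S ) S
( ) ( Q ) S
( ) ( ( ) ) S
( ) ( ( ) ) Q S
( ) ( ( ) ) ( ) S
( ) ( ( ) ) ( ) Q
( ) ( ( ) ) ( ) ( )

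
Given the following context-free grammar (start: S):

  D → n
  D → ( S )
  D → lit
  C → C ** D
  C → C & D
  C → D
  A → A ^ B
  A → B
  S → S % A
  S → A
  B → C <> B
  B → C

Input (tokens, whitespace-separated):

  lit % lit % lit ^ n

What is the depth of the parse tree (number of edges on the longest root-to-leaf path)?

7

[S [S [S [A [B [C [D lit]]]]] % [A [B [C [D lit]]]]] % [A [A [B [C [D lit]]]] ^ [B [C [D n]]]]]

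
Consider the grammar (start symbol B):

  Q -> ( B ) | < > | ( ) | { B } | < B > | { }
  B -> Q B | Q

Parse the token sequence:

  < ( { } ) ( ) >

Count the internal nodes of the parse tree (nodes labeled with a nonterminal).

[B [Q < [B [Q ( [B [Q { }]] )] [B [Q ( )]]] >]]

8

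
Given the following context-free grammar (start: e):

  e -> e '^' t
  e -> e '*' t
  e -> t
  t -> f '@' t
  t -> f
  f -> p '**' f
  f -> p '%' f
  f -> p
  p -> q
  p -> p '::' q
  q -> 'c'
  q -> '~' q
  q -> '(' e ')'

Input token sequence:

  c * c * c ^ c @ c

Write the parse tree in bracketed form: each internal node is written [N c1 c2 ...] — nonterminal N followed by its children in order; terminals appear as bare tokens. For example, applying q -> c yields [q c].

[e [e [e [e [t [f [p [q c]]]]] * [t [f [p [q c]]]]] * [t [f [p [q c]]]]] ^ [t [f [p [q c]]] @ [t [f [p [q c]]]]]]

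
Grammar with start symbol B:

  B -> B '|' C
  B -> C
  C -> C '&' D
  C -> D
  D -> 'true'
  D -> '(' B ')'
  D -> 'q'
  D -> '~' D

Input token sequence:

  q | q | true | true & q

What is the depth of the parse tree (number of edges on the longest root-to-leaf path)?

6

[B [B [B [B [C [D q]]] | [C [D q]]] | [C [D true]]] | [C [C [D true]] & [D q]]]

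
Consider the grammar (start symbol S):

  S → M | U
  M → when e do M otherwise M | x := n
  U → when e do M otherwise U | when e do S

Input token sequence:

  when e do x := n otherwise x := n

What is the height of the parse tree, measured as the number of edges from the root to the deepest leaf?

3

[S [M when e do [M x := n] otherwise [M x := n]]]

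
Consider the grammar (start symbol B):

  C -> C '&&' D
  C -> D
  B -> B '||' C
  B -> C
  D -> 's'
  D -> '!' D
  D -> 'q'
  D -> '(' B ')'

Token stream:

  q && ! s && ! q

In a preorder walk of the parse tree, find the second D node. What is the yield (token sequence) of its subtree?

! s

[B [C [C [C [D q]] && [D ! [D s]]] && [D ! [D q]]]]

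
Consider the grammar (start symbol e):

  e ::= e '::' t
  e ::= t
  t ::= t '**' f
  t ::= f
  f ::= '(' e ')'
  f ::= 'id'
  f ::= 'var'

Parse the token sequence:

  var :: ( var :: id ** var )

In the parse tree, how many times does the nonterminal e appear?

4

[e [e [t [f var]]] :: [t [f ( [e [e [t [f var]]] :: [t [t [f id]] ** [f var]]] )]]]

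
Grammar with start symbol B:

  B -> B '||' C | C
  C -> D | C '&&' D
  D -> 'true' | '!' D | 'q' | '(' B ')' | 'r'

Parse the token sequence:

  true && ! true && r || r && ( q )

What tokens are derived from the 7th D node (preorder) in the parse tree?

q

[B [B [C [C [C [D true]] && [D ! [D true]]] && [D r]]] || [C [C [D r]] && [D ( [B [C [D q]]] )]]]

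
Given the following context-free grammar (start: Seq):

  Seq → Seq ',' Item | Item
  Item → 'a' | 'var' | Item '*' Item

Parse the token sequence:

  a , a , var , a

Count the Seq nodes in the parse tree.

4

[Seq [Seq [Seq [Seq [Item a]] , [Item a]] , [Item var]] , [Item a]]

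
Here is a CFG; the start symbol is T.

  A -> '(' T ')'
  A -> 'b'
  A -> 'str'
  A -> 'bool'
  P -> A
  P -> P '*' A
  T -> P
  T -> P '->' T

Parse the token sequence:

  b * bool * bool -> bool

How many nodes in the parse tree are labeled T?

[T [P [P [P [A b]] * [A bool]] * [A bool]] -> [T [P [A bool]]]]

2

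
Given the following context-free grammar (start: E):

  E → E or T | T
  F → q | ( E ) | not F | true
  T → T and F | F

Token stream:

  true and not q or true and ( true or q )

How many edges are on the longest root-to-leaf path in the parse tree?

7

[E [E [T [T [F true]] and [F not [F q]]]] or [T [T [F true]] and [F ( [E [E [T [F true]]] or [T [F q]]] )]]]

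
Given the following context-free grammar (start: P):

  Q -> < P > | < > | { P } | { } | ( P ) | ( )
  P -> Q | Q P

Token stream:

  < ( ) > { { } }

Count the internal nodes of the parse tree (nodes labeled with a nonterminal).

8

[P [Q < [P [Q ( )]] >] [P [Q { [P [Q { }]] }]]]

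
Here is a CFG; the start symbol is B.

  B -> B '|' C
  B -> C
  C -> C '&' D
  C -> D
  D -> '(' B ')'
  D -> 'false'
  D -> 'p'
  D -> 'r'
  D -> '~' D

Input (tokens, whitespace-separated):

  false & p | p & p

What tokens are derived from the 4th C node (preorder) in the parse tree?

[B [B [C [C [D false]] & [D p]]] | [C [C [D p]] & [D p]]]

p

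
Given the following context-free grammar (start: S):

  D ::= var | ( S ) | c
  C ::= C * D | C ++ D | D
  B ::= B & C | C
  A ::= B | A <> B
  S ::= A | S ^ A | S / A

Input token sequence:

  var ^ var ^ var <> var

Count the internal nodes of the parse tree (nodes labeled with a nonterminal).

[S [S [S [A [B [C [D var]]]]] ^ [A [B [C [D var]]]]] ^ [A [A [B [C [D var]]]] <> [B [C [D var]]]]]

19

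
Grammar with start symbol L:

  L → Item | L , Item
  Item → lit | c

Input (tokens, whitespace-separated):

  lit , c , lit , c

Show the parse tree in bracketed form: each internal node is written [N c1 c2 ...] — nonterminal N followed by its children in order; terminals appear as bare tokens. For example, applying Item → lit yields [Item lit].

[L [L [L [L [Item lit]] , [Item c]] , [Item lit]] , [Item c]]

L
L , Item
L , Item , Item
L , Item , Item , Item
Item , Item , Item , Item
lit , Item , Item , Item
lit , c , Item , Item
lit , c , lit , Item
lit , c , lit , c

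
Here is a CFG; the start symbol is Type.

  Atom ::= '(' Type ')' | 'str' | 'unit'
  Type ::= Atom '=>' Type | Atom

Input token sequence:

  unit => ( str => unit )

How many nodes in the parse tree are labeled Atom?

4

[Type [Atom unit] => [Type [Atom ( [Type [Atom str] => [Type [Atom unit]]] )]]]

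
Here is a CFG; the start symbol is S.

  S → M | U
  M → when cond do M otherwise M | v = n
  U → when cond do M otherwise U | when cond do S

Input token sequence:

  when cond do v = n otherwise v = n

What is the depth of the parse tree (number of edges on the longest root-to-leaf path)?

[S [M when cond do [M v = n] otherwise [M v = n]]]

3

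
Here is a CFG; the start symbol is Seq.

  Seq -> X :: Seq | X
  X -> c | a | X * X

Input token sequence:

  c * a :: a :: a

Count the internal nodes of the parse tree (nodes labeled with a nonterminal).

8

[Seq [X [X c] * [X a]] :: [Seq [X a] :: [Seq [X a]]]]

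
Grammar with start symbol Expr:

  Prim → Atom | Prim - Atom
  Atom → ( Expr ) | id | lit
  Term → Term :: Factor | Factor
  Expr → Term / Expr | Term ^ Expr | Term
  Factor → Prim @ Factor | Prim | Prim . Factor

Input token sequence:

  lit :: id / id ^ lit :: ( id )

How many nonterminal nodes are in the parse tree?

28

[Expr [Term [Term [Factor [Prim [Atom lit]]]] :: [Factor [Prim [Atom id]]]] / [Expr [Term [Factor [Prim [Atom id]]]] ^ [Expr [Term [Term [Factor [Prim [Atom lit]]]] :: [Factor [Prim [Atom ( [Expr [Term [Factor [Prim [Atom id]]]]] )]]]]]]]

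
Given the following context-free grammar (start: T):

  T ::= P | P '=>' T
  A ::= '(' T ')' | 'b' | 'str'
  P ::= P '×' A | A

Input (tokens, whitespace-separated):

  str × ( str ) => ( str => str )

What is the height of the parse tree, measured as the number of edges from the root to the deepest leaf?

8

[T [P [P [A str]] × [A ( [T [P [A str]]] )]] => [T [P [A ( [T [P [A str]] => [T [P [A str]]]] )]]]]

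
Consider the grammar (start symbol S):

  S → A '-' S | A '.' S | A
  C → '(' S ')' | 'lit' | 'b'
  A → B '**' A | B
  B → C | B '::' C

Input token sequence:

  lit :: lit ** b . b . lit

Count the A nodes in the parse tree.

[S [A [B [B [C lit]] :: [C lit]] ** [A [B [C b]]]] . [S [A [B [C b]]] . [S [A [B [C lit]]]]]]

4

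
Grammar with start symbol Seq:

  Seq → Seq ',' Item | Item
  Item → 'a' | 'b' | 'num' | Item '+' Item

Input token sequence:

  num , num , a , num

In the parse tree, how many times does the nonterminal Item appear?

4

[Seq [Seq [Seq [Seq [Item num]] , [Item num]] , [Item a]] , [Item num]]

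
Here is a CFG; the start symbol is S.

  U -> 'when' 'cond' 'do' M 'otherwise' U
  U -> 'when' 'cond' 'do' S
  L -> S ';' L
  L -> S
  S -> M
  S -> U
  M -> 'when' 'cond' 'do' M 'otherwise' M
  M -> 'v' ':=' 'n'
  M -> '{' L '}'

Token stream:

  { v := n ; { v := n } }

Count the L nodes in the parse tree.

3

[S [M { [L [S [M v := n]] ; [L [S [M { [L [S [M v := n]]] }]]]] }]]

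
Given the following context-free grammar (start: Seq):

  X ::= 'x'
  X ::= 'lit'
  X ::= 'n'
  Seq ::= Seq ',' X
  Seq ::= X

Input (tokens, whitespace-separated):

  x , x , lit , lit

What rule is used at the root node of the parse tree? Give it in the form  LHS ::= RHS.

Seq ::= Seq ',' X

[Seq [Seq [Seq [Seq [X x]] , [X x]] , [X lit]] , [X lit]]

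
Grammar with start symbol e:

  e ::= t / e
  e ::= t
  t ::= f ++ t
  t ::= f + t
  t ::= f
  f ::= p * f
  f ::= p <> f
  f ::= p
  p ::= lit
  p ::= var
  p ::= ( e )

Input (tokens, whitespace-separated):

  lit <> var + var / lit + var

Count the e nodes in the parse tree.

[e [t [f [p lit] <> [f [p var]]] + [t [f [p var]]]] / [e [t [f [p lit]] + [t [f [p var]]]]]]

2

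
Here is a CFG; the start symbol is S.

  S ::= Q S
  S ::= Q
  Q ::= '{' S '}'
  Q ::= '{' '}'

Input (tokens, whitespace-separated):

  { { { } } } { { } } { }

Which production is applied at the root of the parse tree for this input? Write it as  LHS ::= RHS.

S ::= Q S

[S [Q { [S [Q { [S [Q { }]] }]] }] [S [Q { [S [Q { }]] }] [S [Q { }]]]]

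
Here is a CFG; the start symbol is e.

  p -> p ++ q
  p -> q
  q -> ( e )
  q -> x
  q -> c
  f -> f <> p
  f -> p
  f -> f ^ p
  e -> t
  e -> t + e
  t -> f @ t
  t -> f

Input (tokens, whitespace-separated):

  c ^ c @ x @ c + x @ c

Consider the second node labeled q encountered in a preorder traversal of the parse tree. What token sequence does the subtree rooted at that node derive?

c

[e [t [f [f [p [q c]]] ^ [p [q c]]] @ [t [f [p [q x]]] @ [t [f [p [q c]]]]]] + [e [t [f [p [q x]]] @ [t [f [p [q c]]]]]]]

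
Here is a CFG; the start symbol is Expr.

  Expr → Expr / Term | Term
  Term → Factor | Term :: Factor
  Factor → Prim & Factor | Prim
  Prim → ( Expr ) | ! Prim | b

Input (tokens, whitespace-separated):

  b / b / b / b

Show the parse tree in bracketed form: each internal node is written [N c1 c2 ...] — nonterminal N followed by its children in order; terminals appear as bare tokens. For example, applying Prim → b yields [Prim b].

[Expr [Expr [Expr [Expr [Term [Factor [Prim b]]]] / [Term [Factor [Prim b]]]] / [Term [Factor [Prim b]]]] / [Term [Factor [Prim b]]]]

Expr
Expr / Term
Expr / Term / Term
Expr / Term / Term / Term
Term / Term / Term / Term
Factor / Term / Term / Term
Prim / Term / Term / Term
b / Term / Term / Term
b / Factor / Term / Term
b / Prim / Term / Term
b / b / Term / Term
b / b / Factor / Term
b / b / Prim / Term
b / b / b / Term
b / b / b / Factor
b / b / b / Prim
b / b / b / b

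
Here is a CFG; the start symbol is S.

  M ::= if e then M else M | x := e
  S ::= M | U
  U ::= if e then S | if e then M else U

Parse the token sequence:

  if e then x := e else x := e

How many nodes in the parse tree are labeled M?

[S [M if e then [M x := e] else [M x := e]]]

3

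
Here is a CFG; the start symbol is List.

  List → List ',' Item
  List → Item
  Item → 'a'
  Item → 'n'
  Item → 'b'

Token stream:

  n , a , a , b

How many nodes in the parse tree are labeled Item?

[List [List [List [List [Item n]] , [Item a]] , [Item a]] , [Item b]]

4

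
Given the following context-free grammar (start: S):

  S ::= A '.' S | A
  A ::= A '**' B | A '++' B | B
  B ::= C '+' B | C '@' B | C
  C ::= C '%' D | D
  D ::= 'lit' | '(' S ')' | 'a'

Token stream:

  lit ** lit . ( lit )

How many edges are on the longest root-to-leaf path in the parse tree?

11

[S [A [A [B [C [D lit]]]] ** [B [C [D lit]]]] . [S [A [B [C [D ( [S [A [B [C [D lit]]]]] )]]]]]]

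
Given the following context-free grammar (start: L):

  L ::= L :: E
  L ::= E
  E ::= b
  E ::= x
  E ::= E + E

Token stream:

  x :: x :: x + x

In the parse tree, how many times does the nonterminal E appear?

[L [L [L [E x]] :: [E x]] :: [E [E x] + [E x]]]

5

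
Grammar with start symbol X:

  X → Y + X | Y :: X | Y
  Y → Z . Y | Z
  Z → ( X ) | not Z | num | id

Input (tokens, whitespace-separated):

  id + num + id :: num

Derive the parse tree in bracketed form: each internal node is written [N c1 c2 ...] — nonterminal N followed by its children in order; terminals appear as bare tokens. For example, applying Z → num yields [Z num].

X
Y + X
Z + X
id + X
id + Y + X
id + Z + X
id + num + X
id + num + Y :: X
id + num + Z :: X
id + num + id :: X
id + num + id :: Y
id + num + id :: Z
id + num + id :: num

[X [Y [Z id]] + [X [Y [Z num]] + [X [Y [Z id]] :: [X [Y [Z num]]]]]]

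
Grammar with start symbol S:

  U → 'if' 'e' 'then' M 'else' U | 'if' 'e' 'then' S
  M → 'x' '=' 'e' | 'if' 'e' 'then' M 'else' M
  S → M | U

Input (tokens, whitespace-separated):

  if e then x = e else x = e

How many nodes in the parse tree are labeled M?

3

[S [M if e then [M x = e] else [M x = e]]]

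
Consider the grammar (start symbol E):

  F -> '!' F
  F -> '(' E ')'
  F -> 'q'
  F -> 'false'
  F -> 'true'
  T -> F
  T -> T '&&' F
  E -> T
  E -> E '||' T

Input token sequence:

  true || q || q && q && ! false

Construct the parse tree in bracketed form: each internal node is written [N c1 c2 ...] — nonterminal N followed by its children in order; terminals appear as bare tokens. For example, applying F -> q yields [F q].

[E [E [E [T [F true]]] || [T [F q]]] || [T [T [T [F q]] && [F q]] && [F ! [F false]]]]

E
E || T
E || T || T
T || T || T
F || T || T
true || T || T
true || F || T
true || q || T
true || q || T && F
true || q || T && F && F
true || q || F && F && F
true || q || q && F && F
true || q || q && q && F
true || q || q && q && ! F
true || q || q && q && ! false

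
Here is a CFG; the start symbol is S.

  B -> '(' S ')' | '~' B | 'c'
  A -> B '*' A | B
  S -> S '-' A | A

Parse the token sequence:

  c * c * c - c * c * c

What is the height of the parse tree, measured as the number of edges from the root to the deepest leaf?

6

[S [S [A [B c] * [A [B c] * [A [B c]]]]] - [A [B c] * [A [B c] * [A [B c]]]]]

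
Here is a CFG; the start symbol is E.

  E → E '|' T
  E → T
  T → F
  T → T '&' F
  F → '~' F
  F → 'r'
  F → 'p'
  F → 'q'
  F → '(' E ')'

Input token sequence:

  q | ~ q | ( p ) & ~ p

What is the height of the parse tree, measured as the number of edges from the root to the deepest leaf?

7

[E [E [E [T [F q]]] | [T [F ~ [F q]]]] | [T [T [F ( [E [T [F p]]] )]] & [F ~ [F p]]]]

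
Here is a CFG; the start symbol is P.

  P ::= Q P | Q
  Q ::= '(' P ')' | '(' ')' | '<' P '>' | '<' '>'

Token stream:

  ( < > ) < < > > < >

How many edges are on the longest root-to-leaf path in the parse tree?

[P [Q ( [P [Q < >]] )] [P [Q < [P [Q < >]] >] [P [Q < >]]]]

5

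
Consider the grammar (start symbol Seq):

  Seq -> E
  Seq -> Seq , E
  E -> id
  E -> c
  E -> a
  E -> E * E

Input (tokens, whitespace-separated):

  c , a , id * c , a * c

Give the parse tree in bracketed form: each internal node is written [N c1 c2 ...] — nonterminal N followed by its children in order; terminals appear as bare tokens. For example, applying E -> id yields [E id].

[Seq [Seq [Seq [Seq [E c]] , [E a]] , [E [E id] * [E c]]] , [E [E a] * [E c]]]

Seq
Seq , E
Seq , E , E
Seq , E , E , E
E , E , E , E
c , E , E , E
c , a , E , E
c , a , E * E , E
c , a , id * E , E
c , a , id * c , E
c , a , id * c , E * E
c , a , id * c , a * E
c , a , id * c , a * c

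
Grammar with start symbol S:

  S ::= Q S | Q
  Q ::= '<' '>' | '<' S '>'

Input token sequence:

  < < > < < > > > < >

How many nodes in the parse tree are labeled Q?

[S [Q < [S [Q < >] [S [Q < [S [Q < >]] >]]] >] [S [Q < >]]]

5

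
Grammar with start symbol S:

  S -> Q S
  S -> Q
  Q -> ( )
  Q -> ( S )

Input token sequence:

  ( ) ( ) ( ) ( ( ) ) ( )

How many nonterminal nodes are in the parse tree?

12

[S [Q ( )] [S [Q ( )] [S [Q ( )] [S [Q ( [S [Q ( )]] )] [S [Q ( )]]]]]]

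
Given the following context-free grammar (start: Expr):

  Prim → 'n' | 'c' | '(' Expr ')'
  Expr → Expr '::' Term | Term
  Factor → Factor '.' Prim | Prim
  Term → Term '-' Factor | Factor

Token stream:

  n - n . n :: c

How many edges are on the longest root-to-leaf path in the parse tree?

[Expr [Expr [Term [Term [Factor [Prim n]]] - [Factor [Factor [Prim n]] . [Prim n]]]] :: [Term [Factor [Prim c]]]]

6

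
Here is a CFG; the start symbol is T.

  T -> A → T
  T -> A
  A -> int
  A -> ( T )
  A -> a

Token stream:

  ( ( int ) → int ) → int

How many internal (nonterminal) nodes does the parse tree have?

10

[T [A ( [T [A ( [T [A int]] )] → [T [A int]]] )] → [T [A int]]]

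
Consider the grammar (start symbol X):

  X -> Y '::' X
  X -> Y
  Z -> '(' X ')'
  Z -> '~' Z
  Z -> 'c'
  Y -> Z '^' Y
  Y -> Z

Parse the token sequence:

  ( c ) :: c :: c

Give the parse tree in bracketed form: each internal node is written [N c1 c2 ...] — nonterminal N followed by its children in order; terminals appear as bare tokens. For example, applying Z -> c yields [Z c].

X
Y :: X
Z :: X
( X ) :: X
( Y ) :: X
( Z ) :: X
( c ) :: X
( c ) :: Y :: X
( c ) :: Z :: X
( c ) :: c :: X
( c ) :: c :: Y
( c ) :: c :: Z
( c ) :: c :: c

[X [Y [Z ( [X [Y [Z c]]] )]] :: [X [Y [Z c]] :: [X [Y [Z c]]]]]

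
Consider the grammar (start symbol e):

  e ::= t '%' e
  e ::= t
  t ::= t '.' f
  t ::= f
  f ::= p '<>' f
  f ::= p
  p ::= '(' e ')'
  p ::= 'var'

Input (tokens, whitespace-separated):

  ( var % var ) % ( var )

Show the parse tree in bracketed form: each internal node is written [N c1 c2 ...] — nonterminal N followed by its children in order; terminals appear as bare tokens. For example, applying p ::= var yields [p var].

e
t % e
f % e
p % e
( e ) % e
( t % e ) % e
( f % e ) % e
( p % e ) % e
( var % e ) % e
( var % t ) % e
( var % f ) % e
( var % p ) % e
( var % var ) % e
( var % var ) % t
( var % var ) % f
( var % var ) % p
( var % var ) % ( e )
( var % var ) % ( t )
( var % var ) % ( f )
( var % var ) % ( p )
( var % var ) % ( var )

[e [t [f [p ( [e [t [f [p var]]] % [e [t [f [p var]]]]] )]]] % [e [t [f [p ( [e [t [f [p var]]]] )]]]]]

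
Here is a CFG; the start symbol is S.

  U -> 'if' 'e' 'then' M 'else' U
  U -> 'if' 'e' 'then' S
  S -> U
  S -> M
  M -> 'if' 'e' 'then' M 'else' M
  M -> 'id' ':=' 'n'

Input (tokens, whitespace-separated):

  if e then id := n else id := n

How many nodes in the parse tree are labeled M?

[S [M if e then [M id := n] else [M id := n]]]

3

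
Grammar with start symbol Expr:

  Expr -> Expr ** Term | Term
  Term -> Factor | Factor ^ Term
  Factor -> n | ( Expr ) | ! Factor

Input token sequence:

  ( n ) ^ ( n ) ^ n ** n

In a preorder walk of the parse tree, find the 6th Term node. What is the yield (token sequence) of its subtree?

[Expr [Expr [Term [Factor ( [Expr [Term [Factor n]]] )] ^ [Term [Factor ( [Expr [Term [Factor n]]] )] ^ [Term [Factor n]]]]] ** [Term [Factor n]]]

n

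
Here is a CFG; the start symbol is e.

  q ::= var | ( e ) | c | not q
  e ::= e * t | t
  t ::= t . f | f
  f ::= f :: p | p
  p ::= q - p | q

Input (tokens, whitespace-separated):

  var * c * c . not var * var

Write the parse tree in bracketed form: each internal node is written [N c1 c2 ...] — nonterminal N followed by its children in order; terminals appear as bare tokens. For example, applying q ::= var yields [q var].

[e [e [e [e [t [f [p [q var]]]]] * [t [f [p [q c]]]]] * [t [t [f [p [q c]]]] . [f [p [q not [q var]]]]]] * [t [f [p [q var]]]]]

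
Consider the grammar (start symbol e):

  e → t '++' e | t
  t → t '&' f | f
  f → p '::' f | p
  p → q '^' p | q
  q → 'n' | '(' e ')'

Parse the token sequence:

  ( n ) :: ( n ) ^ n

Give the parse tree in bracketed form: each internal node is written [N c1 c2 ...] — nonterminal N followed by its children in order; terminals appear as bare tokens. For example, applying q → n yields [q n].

[e [t [f [p [q ( [e [t [f [p [q n]]]]] )]] :: [f [p [q ( [e [t [f [p [q n]]]]] )] ^ [p [q n]]]]]]]

e
t
f
p :: f
q :: f
( e ) :: f
( t ) :: f
( f ) :: f
( p ) :: f
( q ) :: f
( n ) :: f
( n ) :: p
( n ) :: q ^ p
( n ) :: ( e ) ^ p
( n ) :: ( t ) ^ p
( n ) :: ( f ) ^ p
( n ) :: ( p ) ^ p
( n ) :: ( q ) ^ p
( n ) :: ( n ) ^ p
( n ) :: ( n ) ^ q
( n ) :: ( n ) ^ n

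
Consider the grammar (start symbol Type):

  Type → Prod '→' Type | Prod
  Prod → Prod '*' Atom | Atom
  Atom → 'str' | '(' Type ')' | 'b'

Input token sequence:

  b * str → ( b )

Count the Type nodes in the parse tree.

3

[Type [Prod [Prod [Atom b]] * [Atom str]] → [Type [Prod [Atom ( [Type [Prod [Atom b]]] )]]]]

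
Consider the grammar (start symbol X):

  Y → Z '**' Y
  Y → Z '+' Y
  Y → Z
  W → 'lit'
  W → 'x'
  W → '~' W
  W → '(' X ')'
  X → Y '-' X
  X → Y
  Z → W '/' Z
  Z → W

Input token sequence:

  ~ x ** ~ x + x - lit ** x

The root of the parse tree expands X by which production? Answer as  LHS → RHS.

X → Y '-' X

[X [Y [Z [W ~ [W x]]] ** [Y [Z [W ~ [W x]]] + [Y [Z [W x]]]]] - [X [Y [Z [W lit]] ** [Y [Z [W x]]]]]]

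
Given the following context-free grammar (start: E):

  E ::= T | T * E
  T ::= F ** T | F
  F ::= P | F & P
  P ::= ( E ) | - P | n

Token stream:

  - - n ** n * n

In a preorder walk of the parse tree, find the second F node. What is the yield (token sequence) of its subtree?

n

[E [T [F [P - [P - [P n]]]] ** [T [F [P n]]]] * [E [T [F [P n]]]]]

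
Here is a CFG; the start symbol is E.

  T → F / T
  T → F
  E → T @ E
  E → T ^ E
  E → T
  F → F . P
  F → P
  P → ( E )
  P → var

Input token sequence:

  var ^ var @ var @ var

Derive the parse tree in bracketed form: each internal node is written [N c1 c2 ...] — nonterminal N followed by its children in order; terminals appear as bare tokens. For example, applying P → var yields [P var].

[E [T [F [P var]]] ^ [E [T [F [P var]]] @ [E [T [F [P var]]] @ [E [T [F [P var]]]]]]]

E
T ^ E
F ^ E
P ^ E
var ^ E
var ^ T @ E
var ^ F @ E
var ^ P @ E
var ^ var @ E
var ^ var @ T @ E
var ^ var @ F @ E
var ^ var @ P @ E
var ^ var @ var @ E
var ^ var @ var @ T
var ^ var @ var @ F
var ^ var @ var @ P
var ^ var @ var @ var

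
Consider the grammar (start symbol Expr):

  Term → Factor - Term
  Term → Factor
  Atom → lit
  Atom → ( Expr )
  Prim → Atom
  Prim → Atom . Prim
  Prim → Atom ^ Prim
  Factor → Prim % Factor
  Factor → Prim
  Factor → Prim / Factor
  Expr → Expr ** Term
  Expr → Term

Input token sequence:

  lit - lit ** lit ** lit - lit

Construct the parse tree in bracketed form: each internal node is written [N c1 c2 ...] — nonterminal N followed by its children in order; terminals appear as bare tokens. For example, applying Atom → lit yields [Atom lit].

[Expr [Expr [Expr [Term [Factor [Prim [Atom lit]]] - [Term [Factor [Prim [Atom lit]]]]]] ** [Term [Factor [Prim [Atom lit]]]]] ** [Term [Factor [Prim [Atom lit]]] - [Term [Factor [Prim [Atom lit]]]]]]

Expr
Expr ** Term
Expr ** Term ** Term
Term ** Term ** Term
Factor - Term ** Term ** Term
Prim - Term ** Term ** Term
Atom - Term ** Term ** Term
lit - Term ** Term ** Term
lit - Factor ** Term ** Term
lit - Prim ** Term ** Term
lit - Atom ** Term ** Term
lit - lit ** Term ** Term
lit - lit ** Factor ** Term
lit - lit ** Prim ** Term
lit - lit ** Atom ** Term
lit - lit ** lit ** Term
lit - lit ** lit ** Factor - Term
lit - lit ** lit ** Prim - Term
lit - lit ** lit ** Atom - Term
lit - lit ** lit ** lit - Term
lit - lit ** lit ** lit - Factor
lit - lit ** lit ** lit - Prim
lit - lit ** lit ** lit - Atom
lit - lit ** lit ** lit - lit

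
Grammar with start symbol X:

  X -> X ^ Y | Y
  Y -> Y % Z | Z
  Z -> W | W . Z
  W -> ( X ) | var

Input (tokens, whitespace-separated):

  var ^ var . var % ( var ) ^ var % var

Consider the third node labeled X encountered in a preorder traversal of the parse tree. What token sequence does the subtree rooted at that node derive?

[X [X [X [Y [Z [W var]]]] ^ [Y [Y [Z [W var] . [Z [W var]]]] % [Z [W ( [X [Y [Z [W var]]]] )]]]] ^ [Y [Y [Z [W var]]] % [Z [W var]]]]

var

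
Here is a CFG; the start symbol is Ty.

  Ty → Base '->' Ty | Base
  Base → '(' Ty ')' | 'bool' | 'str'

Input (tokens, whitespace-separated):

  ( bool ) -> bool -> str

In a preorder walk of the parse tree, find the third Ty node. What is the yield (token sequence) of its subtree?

bool -> str

[Ty [Base ( [Ty [Base bool]] )] -> [Ty [Base bool] -> [Ty [Base str]]]]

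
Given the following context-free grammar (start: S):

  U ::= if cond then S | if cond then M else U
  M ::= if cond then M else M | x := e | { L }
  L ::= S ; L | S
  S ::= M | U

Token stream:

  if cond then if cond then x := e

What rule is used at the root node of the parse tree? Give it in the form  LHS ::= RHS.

[S [U if cond then [S [U if cond then [S [M x := e]]]]]]

S ::= U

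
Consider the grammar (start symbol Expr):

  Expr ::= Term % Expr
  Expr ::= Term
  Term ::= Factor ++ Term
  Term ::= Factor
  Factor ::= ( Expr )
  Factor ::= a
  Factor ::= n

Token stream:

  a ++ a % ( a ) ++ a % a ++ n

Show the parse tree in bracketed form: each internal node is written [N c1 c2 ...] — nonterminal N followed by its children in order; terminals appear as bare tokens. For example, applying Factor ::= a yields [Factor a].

[Expr [Term [Factor a] ++ [Term [Factor a]]] % [Expr [Term [Factor ( [Expr [Term [Factor a]]] )] ++ [Term [Factor a]]] % [Expr [Term [Factor a] ++ [Term [Factor n]]]]]]

Expr
Term % Expr
Factor ++ Term % Expr
a ++ Term % Expr
a ++ Factor % Expr
a ++ a % Expr
a ++ a % Term % Expr
a ++ a % Factor ++ Term % Expr
a ++ a % ( Expr ) ++ Term % Expr
a ++ a % ( Term ) ++ Term % Expr
a ++ a % ( Factor ) ++ Term % Expr
a ++ a % ( a ) ++ Term % Expr
a ++ a % ( a ) ++ Factor % Expr
a ++ a % ( a ) ++ a % Expr
a ++ a % ( a ) ++ a % Term
a ++ a % ( a ) ++ a % Factor ++ Term
a ++ a % ( a ) ++ a % a ++ Term
a ++ a % ( a ) ++ a % a ++ Factor
a ++ a % ( a ) ++ a % a ++ n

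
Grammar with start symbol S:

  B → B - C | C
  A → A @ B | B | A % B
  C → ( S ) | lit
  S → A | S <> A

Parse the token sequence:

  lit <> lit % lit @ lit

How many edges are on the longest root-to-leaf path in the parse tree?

[S [S [A [B [C lit]]]] <> [A [A [A [B [C lit]]] % [B [C lit]]] @ [B [C lit]]]]

6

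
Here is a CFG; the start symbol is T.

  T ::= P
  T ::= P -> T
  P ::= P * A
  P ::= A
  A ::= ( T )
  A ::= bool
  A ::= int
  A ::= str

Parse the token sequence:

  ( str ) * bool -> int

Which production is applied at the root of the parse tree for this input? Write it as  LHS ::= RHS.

T ::= P -> T

[T [P [P [A ( [T [P [A str]]] )]] * [A bool]] -> [T [P [A int]]]]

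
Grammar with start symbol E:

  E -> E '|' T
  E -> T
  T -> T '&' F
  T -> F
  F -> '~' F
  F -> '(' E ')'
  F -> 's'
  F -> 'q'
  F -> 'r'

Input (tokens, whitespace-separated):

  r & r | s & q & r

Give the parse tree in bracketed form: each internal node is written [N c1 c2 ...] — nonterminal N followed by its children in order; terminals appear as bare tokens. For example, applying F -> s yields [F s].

E
E | T
T | T
T & F | T
F & F | T
r & F | T
r & r | T
r & r | T & F
r & r | T & F & F
r & r | F & F & F
r & r | s & F & F
r & r | s & q & F
r & r | s & q & r

[E [E [T [T [F r]] & [F r]]] | [T [T [T [F s]] & [F q]] & [F r]]]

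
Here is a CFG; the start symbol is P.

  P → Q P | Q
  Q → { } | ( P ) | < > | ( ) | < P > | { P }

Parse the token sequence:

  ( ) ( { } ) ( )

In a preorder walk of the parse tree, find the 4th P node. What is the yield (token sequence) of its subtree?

[P [Q ( )] [P [Q ( [P [Q { }]] )] [P [Q ( )]]]]

( )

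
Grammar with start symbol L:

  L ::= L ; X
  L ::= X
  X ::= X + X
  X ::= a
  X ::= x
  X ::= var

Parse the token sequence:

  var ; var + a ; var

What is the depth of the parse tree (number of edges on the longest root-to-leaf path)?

4

[L [L [L [X var]] ; [X [X var] + [X a]]] ; [X var]]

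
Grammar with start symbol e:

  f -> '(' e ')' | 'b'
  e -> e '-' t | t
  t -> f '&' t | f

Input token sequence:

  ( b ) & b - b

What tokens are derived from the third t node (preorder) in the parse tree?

[e [e [t [f ( [e [t [f b]]] )] & [t [f b]]]] - [t [f b]]]

b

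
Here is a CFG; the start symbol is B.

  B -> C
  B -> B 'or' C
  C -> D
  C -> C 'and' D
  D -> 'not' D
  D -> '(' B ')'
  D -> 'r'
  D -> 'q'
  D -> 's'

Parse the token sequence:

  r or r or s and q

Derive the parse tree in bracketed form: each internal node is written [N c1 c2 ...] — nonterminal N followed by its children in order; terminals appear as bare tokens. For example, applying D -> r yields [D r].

[B [B [B [C [D r]]] or [C [D r]]] or [C [C [D s]] and [D q]]]

B
B or C
B or C or C
C or C or C
D or C or C
r or C or C
r or D or C
r or r or C
r or r or C and D
r or r or D and D
r or r or s and D
r or r or s and q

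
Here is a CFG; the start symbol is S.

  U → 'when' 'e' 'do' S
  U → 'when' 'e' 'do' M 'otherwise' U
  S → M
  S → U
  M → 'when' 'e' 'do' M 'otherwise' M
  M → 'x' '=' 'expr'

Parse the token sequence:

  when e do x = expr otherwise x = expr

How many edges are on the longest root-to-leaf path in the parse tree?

3

[S [M when e do [M x = expr] otherwise [M x = expr]]]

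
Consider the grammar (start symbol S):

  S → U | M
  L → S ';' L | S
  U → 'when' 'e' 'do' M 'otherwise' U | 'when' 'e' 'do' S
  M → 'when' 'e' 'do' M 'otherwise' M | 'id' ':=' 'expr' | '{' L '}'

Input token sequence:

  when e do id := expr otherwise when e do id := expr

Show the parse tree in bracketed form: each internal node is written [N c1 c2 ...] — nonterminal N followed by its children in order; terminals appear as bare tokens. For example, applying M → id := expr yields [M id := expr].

[S [U when e do [M id := expr] otherwise [U when e do [S [M id := expr]]]]]

S
U
when e do M otherwise U
when e do id := expr otherwise U
when e do id := expr otherwise when e do S
when e do id := expr otherwise when e do M
when e do id := expr otherwise when e do id := expr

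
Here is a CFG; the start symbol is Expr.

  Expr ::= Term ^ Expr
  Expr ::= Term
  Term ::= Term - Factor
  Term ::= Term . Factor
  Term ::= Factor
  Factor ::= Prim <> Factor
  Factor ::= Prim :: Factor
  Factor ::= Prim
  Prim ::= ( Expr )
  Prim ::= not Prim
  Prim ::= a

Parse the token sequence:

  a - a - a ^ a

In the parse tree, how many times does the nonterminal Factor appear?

[Expr [Term [Term [Term [Factor [Prim a]]] - [Factor [Prim a]]] - [Factor [Prim a]]] ^ [Expr [Term [Factor [Prim a]]]]]

4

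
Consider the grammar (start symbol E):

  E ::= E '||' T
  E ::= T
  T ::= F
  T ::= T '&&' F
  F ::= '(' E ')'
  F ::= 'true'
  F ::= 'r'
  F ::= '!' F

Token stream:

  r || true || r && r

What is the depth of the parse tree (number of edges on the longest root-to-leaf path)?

[E [E [E [T [F r]]] || [T [F true]]] || [T [T [F r]] && [F r]]]

5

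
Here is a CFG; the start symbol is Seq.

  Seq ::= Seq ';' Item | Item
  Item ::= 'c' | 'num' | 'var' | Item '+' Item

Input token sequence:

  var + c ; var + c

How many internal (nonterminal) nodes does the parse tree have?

8

[Seq [Seq [Item [Item var] + [Item c]]] ; [Item [Item var] + [Item c]]]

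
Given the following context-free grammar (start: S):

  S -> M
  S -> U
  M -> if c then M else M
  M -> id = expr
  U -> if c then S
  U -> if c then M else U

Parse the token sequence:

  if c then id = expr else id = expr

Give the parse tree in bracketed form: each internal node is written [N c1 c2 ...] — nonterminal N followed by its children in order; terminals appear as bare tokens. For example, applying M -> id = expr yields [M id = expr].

S
M
if c then M else M
if c then id = expr else M
if c then id = expr else id = expr

[S [M if c then [M id = expr] else [M id = expr]]]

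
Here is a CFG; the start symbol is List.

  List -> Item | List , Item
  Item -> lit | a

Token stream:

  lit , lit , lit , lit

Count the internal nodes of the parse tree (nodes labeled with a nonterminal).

[List [List [List [List [Item lit]] , [Item lit]] , [Item lit]] , [Item lit]]

8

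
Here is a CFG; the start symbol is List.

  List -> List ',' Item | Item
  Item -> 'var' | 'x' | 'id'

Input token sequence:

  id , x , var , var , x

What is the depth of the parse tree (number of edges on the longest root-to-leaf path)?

[List [List [List [List [List [Item id]] , [Item x]] , [Item var]] , [Item var]] , [Item x]]

6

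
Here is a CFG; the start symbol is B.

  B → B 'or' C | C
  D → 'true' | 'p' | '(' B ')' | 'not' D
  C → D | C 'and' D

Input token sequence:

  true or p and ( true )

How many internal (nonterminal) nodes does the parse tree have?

11

[B [B [C [D true]]] or [C [C [D p]] and [D ( [B [C [D true]]] )]]]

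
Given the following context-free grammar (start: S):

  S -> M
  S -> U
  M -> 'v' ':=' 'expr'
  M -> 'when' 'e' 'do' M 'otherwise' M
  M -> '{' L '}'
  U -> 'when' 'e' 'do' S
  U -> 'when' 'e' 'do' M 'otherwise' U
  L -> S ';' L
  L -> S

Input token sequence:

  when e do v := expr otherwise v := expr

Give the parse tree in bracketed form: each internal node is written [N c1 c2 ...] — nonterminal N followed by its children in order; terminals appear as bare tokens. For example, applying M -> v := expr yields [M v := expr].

S
M
when e do M otherwise M
when e do v := expr otherwise M
when e do v := expr otherwise v := expr

[S [M when e do [M v := expr] otherwise [M v := expr]]]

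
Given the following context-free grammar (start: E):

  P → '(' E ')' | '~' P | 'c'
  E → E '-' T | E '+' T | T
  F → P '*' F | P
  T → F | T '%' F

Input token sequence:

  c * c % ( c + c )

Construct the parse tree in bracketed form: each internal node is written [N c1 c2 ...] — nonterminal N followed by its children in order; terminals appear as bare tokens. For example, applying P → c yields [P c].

E
T
T % F
F % F
P * F % F
c * F % F
c * P % F
c * c % F
c * c % P
c * c % ( E )
c * c % ( E + T )
c * c % ( T + T )
c * c % ( F + T )
c * c % ( P + T )
c * c % ( c + T )
c * c % ( c + F )
c * c % ( c + P )
c * c % ( c + c )

[E [T [T [F [P c] * [F [P c]]]] % [F [P ( [E [E [T [F [P c]]]] + [T [F [P c]]]] )]]]]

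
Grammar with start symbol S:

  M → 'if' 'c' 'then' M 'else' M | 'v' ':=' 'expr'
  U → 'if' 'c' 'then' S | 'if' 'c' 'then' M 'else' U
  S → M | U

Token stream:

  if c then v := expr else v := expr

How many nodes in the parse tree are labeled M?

3

[S [M if c then [M v := expr] else [M v := expr]]]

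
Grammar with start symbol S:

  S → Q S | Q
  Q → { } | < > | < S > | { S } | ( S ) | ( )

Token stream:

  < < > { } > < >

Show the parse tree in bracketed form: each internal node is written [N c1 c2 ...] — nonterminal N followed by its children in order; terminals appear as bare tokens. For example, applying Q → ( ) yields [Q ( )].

[S [Q < [S [Q < >] [S [Q { }]]] >] [S [Q < >]]]

S
Q S
< S > S
< Q S > S
< < > S > S
< < > Q > S
< < > { } > S
< < > { } > Q
< < > { } > < >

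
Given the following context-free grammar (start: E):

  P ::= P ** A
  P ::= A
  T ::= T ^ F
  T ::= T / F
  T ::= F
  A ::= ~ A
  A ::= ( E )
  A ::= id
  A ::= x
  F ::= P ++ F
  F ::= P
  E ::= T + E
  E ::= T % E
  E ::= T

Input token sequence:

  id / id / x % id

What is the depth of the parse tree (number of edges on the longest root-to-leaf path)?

[E [T [T [T [F [P [A id]]]] / [F [P [A id]]]] / [F [P [A x]]]] % [E [T [F [P [A id]]]]]]

7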